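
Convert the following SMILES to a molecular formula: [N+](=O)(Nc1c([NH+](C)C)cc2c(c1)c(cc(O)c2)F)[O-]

Heavy atoms from the SMILES: 12 C, 1 F, 3 N, 3 O.
Implicit hydrogens by atom environment:
  6 × C (aromatic): no H
  4 × C (aromatic): 1 H each → 4
  2 × C: 3 H each → 6
  1 × F: no H
  1 × N: 1 H
  1 × N (charge +1): 1 H
  1 × N (charge +1): no H
  1 × O: 1 H
  1 × O: no H
  1 × O (charge -1): no H
  Total hydrogens = 13.
Net charge +1.
Molecular formula: C12H13FN3O3+

C12H13FN3O3+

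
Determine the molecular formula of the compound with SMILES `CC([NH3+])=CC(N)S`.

C4H11N2S+

Heavy atoms from the SMILES: 4 C, 2 N, 1 S.
Implicit hydrogens by atom environment:
  2 × C: 1 H each → 2
  1 × C: 3 H
  1 × C: no H
  1 × N (charge +1): 3 H
  1 × N: 2 H
  1 × S: 1 H
  Total hydrogens = 11.
Net charge +1.
Molecular formula: C4H11N2S+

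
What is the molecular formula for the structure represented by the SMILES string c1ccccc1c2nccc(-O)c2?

Heavy atoms from the SMILES: 11 C, 1 N, 1 O.
Implicit hydrogens by atom environment:
  8 × C (aromatic): 1 H each → 8
  3 × C (aromatic): no H
  1 × N (aromatic): no H
  1 × O: 1 H
  Total hydrogens = 9.
Molecular formula: C11H9NO

C11H9NO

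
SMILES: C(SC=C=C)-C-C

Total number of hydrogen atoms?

Hydrogens are implicit in SMILES; fill each atom to its normal valence:
  3 × C: 2 H each → 6
  1 × C: 3 H
  1 × C: 1 H
  1 × C: no H
  1 × S: no H
  Total hydrogens = 10.

10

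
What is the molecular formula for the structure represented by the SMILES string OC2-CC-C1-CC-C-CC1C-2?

Heavy atoms from the SMILES: 10 C, 1 O.
Implicit hydrogens by atom environment:
  7 × C: 2 H each → 14
  3 × C: 1 H each → 3
  1 × O: 1 H
  Total hydrogens = 18.
Molecular formula: C10H18O

C10H18O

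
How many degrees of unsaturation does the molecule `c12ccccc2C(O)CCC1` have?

5

Molecular formula from the SMILES: C10H12O.
DoU = (2C + 2 + N − H − X)/2 = (2·10 + 2 + 0 − 12 − 0)/2 = 10/2 = 5.
(Structurally: 2 ring(s) + 3 π bond(s) = 5.)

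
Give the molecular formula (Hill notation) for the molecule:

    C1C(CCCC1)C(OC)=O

C8H14O2

Heavy atoms from the SMILES: 8 C, 2 O.
Implicit hydrogens by atom environment:
  5 × C: 2 H each → 10
  2 × O: no H
  1 × C: 3 H
  1 × C: 1 H
  1 × C: no H
  Total hydrogens = 14.
Molecular formula: C8H14O2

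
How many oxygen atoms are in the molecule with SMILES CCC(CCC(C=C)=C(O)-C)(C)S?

1

The symbol for oxygen appears 1 time in the SMILES.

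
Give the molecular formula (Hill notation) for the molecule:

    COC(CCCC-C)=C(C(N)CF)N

Heavy atoms from the SMILES: 10 C, 1 F, 2 N, 1 O.
Implicit hydrogens by atom environment:
  5 × C: 2 H each → 10
  2 × C: 3 H each → 6
  2 × C: no H
  2 × N: 2 H each → 4
  1 × C: 1 H
  1 × F: no H
  1 × O: no H
  Total hydrogens = 21.
Molecular formula: C10H21FN2O

C10H21FN2O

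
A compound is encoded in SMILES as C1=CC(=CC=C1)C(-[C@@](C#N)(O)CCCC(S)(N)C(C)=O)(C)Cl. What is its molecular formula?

Heavy atoms from the SMILES: 16 C, 1 Cl, 2 N, 2 O, 1 S.
Implicit hydrogens by atom environment:
  5 × C (aromatic): 1 H each → 5
  5 × C: no H
  3 × C: 2 H each → 6
  2 × C: 3 H each → 6
  1 × C (aromatic): no H
  1 × Cl: no H
  1 × N: 2 H
  1 × N: no H
  1 × O: 1 H
  1 × O: no H
  1 × S: 1 H
  Total hydrogens = 21.
Molecular formula: C16H21ClN2O2S

C16H21ClN2O2S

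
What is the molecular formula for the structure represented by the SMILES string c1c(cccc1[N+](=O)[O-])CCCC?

Heavy atoms from the SMILES: 10 C, 1 N, 2 O.
Implicit hydrogens by atom environment:
  4 × C (aromatic): 1 H each → 4
  3 × C: 2 H each → 6
  2 × C (aromatic): no H
  1 × C: 3 H
  1 × N (charge +1): no H
  1 × O: no H
  1 × O (charge -1): no H
  Total hydrogens = 13.
Molecular formula: C10H13NO2

C10H13NO2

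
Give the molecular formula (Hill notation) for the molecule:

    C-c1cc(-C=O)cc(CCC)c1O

C11H14O2

Heavy atoms from the SMILES: 11 C, 2 O.
Implicit hydrogens by atom environment:
  4 × C (aromatic): no H
  2 × C: 3 H each → 6
  2 × C: 2 H each → 4
  2 × C (aromatic): 1 H each → 2
  1 × C: 1 H
  1 × O: 1 H
  1 × O: no H
  Total hydrogens = 14.
Molecular formula: C11H14O2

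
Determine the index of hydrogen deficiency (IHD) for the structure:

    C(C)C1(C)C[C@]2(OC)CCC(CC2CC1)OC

Molecular formula from the SMILES: C15H28O2.
DoU = (2C + 2 + N − H − X)/2 = (2·15 + 2 + 0 − 28 − 0)/2 = 4/2 = 2.
(Structurally: 2 ring(s) + 0 π bond(s) = 2.)

2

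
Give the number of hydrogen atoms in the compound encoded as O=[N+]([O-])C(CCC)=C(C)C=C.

13

Hydrogens are implicit in SMILES; fill each atom to its normal valence:
  3 × C: 2 H each → 6
  2 × C: 3 H each → 6
  2 × C: no H
  1 × C: 1 H
  1 × N (charge +1): no H
  1 × O: no H
  1 × O (charge -1): no H
  Total hydrogens = 13.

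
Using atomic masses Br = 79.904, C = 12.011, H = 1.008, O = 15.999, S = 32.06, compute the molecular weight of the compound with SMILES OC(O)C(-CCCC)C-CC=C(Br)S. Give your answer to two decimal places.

Molecular formula: C10H19BrO2S.
M = 1×79.904 + 10×12.011 + 19×1.008 + 2×15.999 + 1×32.06 = 283.22 g/mol.

283.22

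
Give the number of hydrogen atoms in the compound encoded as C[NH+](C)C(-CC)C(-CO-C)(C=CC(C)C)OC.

30

Hydrogens are implicit in SMILES; fill each atom to its normal valence:
  7 × C: 3 H each → 21
  4 × C: 1 H each → 4
  2 × C: 2 H each → 4
  2 × O: no H
  1 × C: no H
  1 × N (charge +1): 1 H
  Total hydrogens = 30.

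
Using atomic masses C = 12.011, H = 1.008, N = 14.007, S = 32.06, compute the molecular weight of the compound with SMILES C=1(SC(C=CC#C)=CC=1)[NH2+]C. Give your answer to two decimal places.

Molecular formula: C9H10NS+.
M = 9×12.011 + 10×1.008 + 1×14.007 + 1×32.06 = 164.25 g/mol.

164.25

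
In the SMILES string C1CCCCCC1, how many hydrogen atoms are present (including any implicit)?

14

Hydrogens are implicit in SMILES; fill each atom to its normal valence:
  7 × C: 2 H each → 14
  Total hydrogens = 14.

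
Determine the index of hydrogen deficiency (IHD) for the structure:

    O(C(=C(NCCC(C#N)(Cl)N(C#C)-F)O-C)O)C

Molecular formula from the SMILES: C10H13ClFN3O3.
DoU = (2C + 2 + N − H − X)/2 = (2·10 + 2 + 3 − 13 − 2)/2 = 10/2 = 5.
(Structurally: 0 ring(s) + 5 π bond(s) = 5.)

5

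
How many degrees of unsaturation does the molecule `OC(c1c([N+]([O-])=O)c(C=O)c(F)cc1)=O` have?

7

Molecular formula from the SMILES: C8H4FNO5.
DoU = (2C + 2 + N − H − X)/2 = (2·8 + 2 + 1 − 4 − 1)/2 = 14/2 = 7.
(Structurally: 1 ring(s) + 6 π bond(s) = 7.)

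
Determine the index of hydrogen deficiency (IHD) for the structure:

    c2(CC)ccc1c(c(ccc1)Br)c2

Molecular formula from the SMILES: C12H11Br.
DoU = (2C + 2 + N − H − X)/2 = (2·12 + 2 + 0 − 11 − 1)/2 = 14/2 = 7.
(Structurally: 2 ring(s) + 5 π bond(s) = 7.)

7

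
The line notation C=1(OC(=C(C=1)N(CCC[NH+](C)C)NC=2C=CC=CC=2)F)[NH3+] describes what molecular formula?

[C15H23FN4O]2+

Heavy atoms from the SMILES: 15 C, 1 F, 4 N, 1 O.
Implicit hydrogens by atom environment:
  6 × C (aromatic): 1 H each → 6
  4 × C (aromatic): no H
  3 × C: 2 H each → 6
  2 × C: 3 H each → 6
  1 × F: no H
  1 × N (charge +1): 3 H
  1 × N: 1 H
  1 × N (charge +1): 1 H
  1 × N: no H
  1 × O (aromatic): no H
  Total hydrogens = 23.
Net charge +2.
Molecular formula: [C15H23FN4O]2+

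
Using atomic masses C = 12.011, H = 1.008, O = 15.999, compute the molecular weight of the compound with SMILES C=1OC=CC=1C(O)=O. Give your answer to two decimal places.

Molecular formula: C5H4O3.
M = 5×12.011 + 4×1.008 + 3×15.999 = 112.08 g/mol.

112.08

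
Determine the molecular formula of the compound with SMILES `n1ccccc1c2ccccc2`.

Heavy atoms from the SMILES: 11 C, 1 N.
Implicit hydrogens by atom environment:
  9 × C (aromatic): 1 H each → 9
  2 × C (aromatic): no H
  1 × N (aromatic): no H
  Total hydrogens = 9.
Molecular formula: C11H9N

C11H9N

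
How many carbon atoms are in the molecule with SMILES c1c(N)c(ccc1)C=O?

The symbol for carbon appears 7 times in the SMILES. Lowercase c denotes aromatic carbon and counts toward C.

7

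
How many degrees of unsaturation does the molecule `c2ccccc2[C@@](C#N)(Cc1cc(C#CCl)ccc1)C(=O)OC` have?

Molecular formula from the SMILES: C19H14ClNO2.
DoU = (2C + 2 + N − H − X)/2 = (2·19 + 2 + 1 − 14 − 1)/2 = 26/2 = 13.
(Structurally: 2 ring(s) + 11 π bond(s) = 13.)

13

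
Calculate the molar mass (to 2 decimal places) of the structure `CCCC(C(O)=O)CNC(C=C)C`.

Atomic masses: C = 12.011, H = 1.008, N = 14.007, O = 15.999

185.27

Molecular formula: C10H19NO2.
M = 10×12.011 + 19×1.008 + 1×14.007 + 2×15.999 = 185.27 g/mol.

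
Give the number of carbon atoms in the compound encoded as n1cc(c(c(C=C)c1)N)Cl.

The symbol for carbon appears 7 times in the SMILES. Lowercase c denotes aromatic carbon and counts toward C.

7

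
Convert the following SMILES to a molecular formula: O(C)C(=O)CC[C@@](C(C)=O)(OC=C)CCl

C10H15ClO4

Heavy atoms from the SMILES: 10 C, 1 Cl, 4 O.
Implicit hydrogens by atom environment:
  4 × C: 2 H each → 8
  4 × O: no H
  3 × C: no H
  2 × C: 3 H each → 6
  1 × C: 1 H
  1 × Cl: no H
  Total hydrogens = 15.
Molecular formula: C10H15ClO4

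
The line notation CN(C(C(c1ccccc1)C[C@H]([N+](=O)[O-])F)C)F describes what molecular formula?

C12H16F2N2O2

Heavy atoms from the SMILES: 12 C, 2 F, 2 N, 2 O.
Implicit hydrogens by atom environment:
  5 × C (aromatic): 1 H each → 5
  3 × C: 1 H each → 3
  2 × C: 3 H each → 6
  2 × F: no H
  1 × C: 2 H
  1 × C (aromatic): no H
  1 × N: no H
  1 × N (charge +1): no H
  1 × O: no H
  1 × O (charge -1): no H
  Total hydrogens = 16.
Molecular formula: C12H16F2N2O2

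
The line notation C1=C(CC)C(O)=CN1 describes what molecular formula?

Heavy atoms from the SMILES: 6 C, 1 N, 1 O.
Implicit hydrogens by atom environment:
  2 × C (aromatic): 1 H each → 2
  2 × C (aromatic): no H
  1 × C: 3 H
  1 × C: 2 H
  1 × N (aromatic): 1 H
  1 × O: 1 H
  Total hydrogens = 9.
Molecular formula: C6H9NO

C6H9NO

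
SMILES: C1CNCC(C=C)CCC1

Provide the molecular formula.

C9H17N

Heavy atoms from the SMILES: 9 C, 1 N.
Implicit hydrogens by atom environment:
  7 × C: 2 H each → 14
  2 × C: 1 H each → 2
  1 × N: 1 H
  Total hydrogens = 17.
Molecular formula: C9H17N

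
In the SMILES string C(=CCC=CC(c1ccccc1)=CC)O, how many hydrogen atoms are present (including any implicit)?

16

Hydrogens are implicit in SMILES; fill each atom to its normal valence:
  5 × C: 1 H each → 5
  5 × C (aromatic): 1 H each → 5
  1 × C: 3 H
  1 × C: 2 H
  1 × C: no H
  1 × C (aromatic): no H
  1 × O: 1 H
  Total hydrogens = 16.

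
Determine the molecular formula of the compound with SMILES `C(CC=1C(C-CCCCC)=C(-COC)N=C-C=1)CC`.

C17H29NO

Heavy atoms from the SMILES: 17 C, 1 N, 1 O.
Implicit hydrogens by atom environment:
  9 × C: 2 H each → 18
  3 × C: 3 H each → 9
  3 × C (aromatic): no H
  2 × C (aromatic): 1 H each → 2
  1 × N (aromatic): no H
  1 × O: no H
  Total hydrogens = 29.
Molecular formula: C17H29NO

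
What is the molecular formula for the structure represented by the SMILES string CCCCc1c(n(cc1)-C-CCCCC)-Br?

C14H24BrN

Heavy atoms from the SMILES: 1 Br, 14 C, 1 N.
Implicit hydrogens by atom environment:
  8 × C: 2 H each → 16
  2 × C: 3 H each → 6
  2 × C (aromatic): 1 H each → 2
  2 × C (aromatic): no H
  1 × Br: no H
  1 × N (aromatic): no H
  Total hydrogens = 24.
Molecular formula: C14H24BrN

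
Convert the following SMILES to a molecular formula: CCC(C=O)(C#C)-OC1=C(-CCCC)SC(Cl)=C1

Heavy atoms from the SMILES: 14 C, 1 Cl, 2 O, 1 S.
Implicit hydrogens by atom environment:
  4 × C: 2 H each → 8
  3 × C (aromatic): no H
  2 × C: 3 H each → 6
  2 × C: 1 H each → 2
  2 × C: no H
  2 × O: no H
  1 × C (aromatic): 1 H
  1 × Cl: no H
  1 × S (aromatic): no H
  Total hydrogens = 17.
Molecular formula: C14H17ClO2S

C14H17ClO2S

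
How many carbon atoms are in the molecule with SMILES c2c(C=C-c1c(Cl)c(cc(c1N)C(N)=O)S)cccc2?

15

The symbol for carbon appears 15 times in the SMILES. Lowercase c denotes aromatic carbon and counts toward C.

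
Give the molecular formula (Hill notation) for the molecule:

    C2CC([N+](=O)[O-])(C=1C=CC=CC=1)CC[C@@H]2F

C12H14FNO2

Heavy atoms from the SMILES: 12 C, 1 F, 1 N, 2 O.
Implicit hydrogens by atom environment:
  5 × C (aromatic): 1 H each → 5
  4 × C: 2 H each → 8
  1 × C: 1 H
  1 × C: no H
  1 × C (aromatic): no H
  1 × F: no H
  1 × N (charge +1): no H
  1 × O: no H
  1 × O (charge -1): no H
  Total hydrogens = 14.
Molecular formula: C12H14FNO2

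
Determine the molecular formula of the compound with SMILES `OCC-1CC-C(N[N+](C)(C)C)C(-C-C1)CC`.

C13H29N2O+

Heavy atoms from the SMILES: 13 C, 2 N, 1 O.
Implicit hydrogens by atom environment:
  6 × C: 2 H each → 12
  4 × C: 3 H each → 12
  3 × C: 1 H each → 3
  1 × N: 1 H
  1 × N (charge +1): no H
  1 × O: 1 H
  Total hydrogens = 29.
Net charge +1.
Molecular formula: C13H29N2O+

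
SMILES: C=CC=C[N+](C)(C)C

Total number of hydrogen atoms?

14

Hydrogens are implicit in SMILES; fill each atom to its normal valence:
  3 × C: 3 H each → 9
  3 × C: 1 H each → 3
  1 × C: 2 H
  1 × N (charge +1): no H
  Total hydrogens = 14.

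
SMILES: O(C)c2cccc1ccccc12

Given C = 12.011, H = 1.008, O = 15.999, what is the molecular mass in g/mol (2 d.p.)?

158.20

Molecular formula: C11H10O.
M = 11×12.011 + 10×1.008 + 1×15.999 = 158.20 g/mol.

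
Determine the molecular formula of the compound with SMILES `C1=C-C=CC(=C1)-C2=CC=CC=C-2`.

C12H10

Heavy atoms from the SMILES: 12 C.
Implicit hydrogens by atom environment:
  10 × C (aromatic): 1 H each → 10
  2 × C (aromatic): no H
  Total hydrogens = 10.
Molecular formula: C12H10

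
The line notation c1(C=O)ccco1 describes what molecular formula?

C5H4O2

Heavy atoms from the SMILES: 5 C, 2 O.
Implicit hydrogens by atom environment:
  3 × C (aromatic): 1 H each → 3
  1 × C: 1 H
  1 × C (aromatic): no H
  1 × O (aromatic): no H
  1 × O: no H
  Total hydrogens = 4.
Molecular formula: C5H4O2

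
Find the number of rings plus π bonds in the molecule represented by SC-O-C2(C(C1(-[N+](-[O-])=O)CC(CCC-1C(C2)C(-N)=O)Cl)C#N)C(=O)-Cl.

Molecular formula from the SMILES: C14H17Cl2N3O5S.
DoU = (2C + 2 + N − H − X)/2 = (2·14 + 2 + 3 − 17 − 2)/2 = 14/2 = 7.
(Structurally: 2 ring(s) + 5 π bond(s) = 7.)

7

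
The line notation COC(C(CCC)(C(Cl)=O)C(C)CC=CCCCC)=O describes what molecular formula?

Heavy atoms from the SMILES: 16 C, 1 Cl, 3 O.
Implicit hydrogens by atom environment:
  6 × C: 2 H each → 12
  4 × C: 3 H each → 12
  3 × C: 1 H each → 3
  3 × C: no H
  3 × O: no H
  1 × Cl: no H
  Total hydrogens = 27.
Molecular formula: C16H27ClO3

C16H27ClO3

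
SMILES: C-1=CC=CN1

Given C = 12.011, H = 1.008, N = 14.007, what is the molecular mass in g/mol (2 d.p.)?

Molecular formula: C4H5N.
M = 4×12.011 + 5×1.008 + 1×14.007 = 67.09 g/mol.

67.09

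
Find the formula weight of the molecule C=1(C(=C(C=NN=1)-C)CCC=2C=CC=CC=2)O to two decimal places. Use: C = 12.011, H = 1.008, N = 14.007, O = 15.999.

Molecular formula: C13H14N2O.
M = 13×12.011 + 14×1.008 + 2×14.007 + 1×15.999 = 214.27 g/mol.

214.27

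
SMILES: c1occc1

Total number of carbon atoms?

The symbol for carbon appears 4 times in the SMILES. Lowercase c denotes aromatic carbon and counts toward C.

4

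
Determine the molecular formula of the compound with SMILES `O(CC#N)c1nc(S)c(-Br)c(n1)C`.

Heavy atoms from the SMILES: 1 Br, 7 C, 3 N, 1 O, 1 S.
Implicit hydrogens by atom environment:
  4 × C (aromatic): no H
  2 × N (aromatic): no H
  1 × Br: no H
  1 × C: 3 H
  1 × C: 2 H
  1 × C: no H
  1 × N: no H
  1 × O: no H
  1 × S: 1 H
  Total hydrogens = 6.
Molecular formula: C7H6BrN3OS

C7H6BrN3OS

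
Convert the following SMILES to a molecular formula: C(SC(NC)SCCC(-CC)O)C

Heavy atoms from the SMILES: 9 C, 1 N, 1 O, 2 S.
Implicit hydrogens by atom environment:
  4 × C: 2 H each → 8
  3 × C: 3 H each → 9
  2 × C: 1 H each → 2
  2 × S: no H
  1 × N: 1 H
  1 × O: 1 H
  Total hydrogens = 21.
Molecular formula: C9H21NOS2

C9H21NOS2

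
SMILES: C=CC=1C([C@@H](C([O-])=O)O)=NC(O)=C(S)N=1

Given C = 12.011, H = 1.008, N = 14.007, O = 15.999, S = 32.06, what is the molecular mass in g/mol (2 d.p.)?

227.21

Molecular formula: C8H7N2O4S-.
M = 8×12.011 + 7×1.008 + 2×14.007 + 4×15.999 + 1×32.06 = 227.21 g/mol.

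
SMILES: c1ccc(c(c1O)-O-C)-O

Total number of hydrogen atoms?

8

Hydrogens are implicit in SMILES; fill each atom to its normal valence:
  3 × C (aromatic): 1 H each → 3
  3 × C (aromatic): no H
  2 × O: 1 H each → 2
  1 × C: 3 H
  1 × O: no H
  Total hydrogens = 8.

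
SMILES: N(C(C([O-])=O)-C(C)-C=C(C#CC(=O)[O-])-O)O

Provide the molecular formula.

[C9H9NO6]2-

Heavy atoms from the SMILES: 9 C, 1 N, 6 O.
Implicit hydrogens by atom environment:
  5 × C: no H
  3 × C: 1 H each → 3
  2 × O: 1 H each → 2
  2 × O: no H
  2 × O (charge -1): no H
  1 × C: 3 H
  1 × N: 1 H
  Total hydrogens = 9.
Net charge -2.
Molecular formula: [C9H9NO6]2-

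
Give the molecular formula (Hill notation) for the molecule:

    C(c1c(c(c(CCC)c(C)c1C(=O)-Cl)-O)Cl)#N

Heavy atoms from the SMILES: 12 C, 2 Cl, 1 N, 2 O.
Implicit hydrogens by atom environment:
  6 × C (aromatic): no H
  2 × C: 3 H each → 6
  2 × C: 2 H each → 4
  2 × C: no H
  2 × Cl: no H
  1 × N: no H
  1 × O: 1 H
  1 × O: no H
  Total hydrogens = 11.
Molecular formula: C12H11Cl2NO2

C12H11Cl2NO2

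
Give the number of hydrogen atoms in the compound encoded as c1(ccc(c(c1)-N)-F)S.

Hydrogens are implicit in SMILES; fill each atom to its normal valence:
  3 × C (aromatic): 1 H each → 3
  3 × C (aromatic): no H
  1 × F: no H
  1 × N: 2 H
  1 × S: 1 H
  Total hydrogens = 6.

6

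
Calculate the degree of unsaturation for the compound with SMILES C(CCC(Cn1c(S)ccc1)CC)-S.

3

Molecular formula from the SMILES: C11H19NS2.
DoU = (2C + 2 + N − H − X)/2 = (2·11 + 2 + 1 − 19 − 0)/2 = 6/2 = 3.
(Structurally: 1 ring(s) + 2 π bond(s) = 3.)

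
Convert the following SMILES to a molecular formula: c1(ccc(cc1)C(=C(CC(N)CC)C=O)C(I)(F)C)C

C16H21FINO

Heavy atoms from the SMILES: 16 C, 1 F, 1 I, 1 N, 1 O.
Implicit hydrogens by atom environment:
  4 × C (aromatic): 1 H each → 4
  3 × C: 3 H each → 9
  3 × C: no H
  2 × C: 2 H each → 4
  2 × C: 1 H each → 2
  2 × C (aromatic): no H
  1 × F: no H
  1 × I: no H
  1 × N: 2 H
  1 × O: no H
  Total hydrogens = 21.
Molecular formula: C16H21FINO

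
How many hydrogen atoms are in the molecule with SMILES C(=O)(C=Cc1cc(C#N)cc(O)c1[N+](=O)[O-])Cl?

Hydrogens are implicit in SMILES; fill each atom to its normal valence:
  4 × C (aromatic): no H
  2 × C (aromatic): 1 H each → 2
  2 × C: 1 H each → 2
  2 × C: no H
  2 × O: no H
  1 × Cl: no H
  1 × N (charge +1): no H
  1 × N: no H
  1 × O: 1 H
  1 × O (charge -1): no H
  Total hydrogens = 5.

5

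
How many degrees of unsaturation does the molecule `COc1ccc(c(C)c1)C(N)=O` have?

Molecular formula from the SMILES: C9H11NO2.
DoU = (2C + 2 + N − H − X)/2 = (2·9 + 2 + 1 − 11 − 0)/2 = 10/2 = 5.
(Structurally: 1 ring(s) + 4 π bond(s) = 5.)

5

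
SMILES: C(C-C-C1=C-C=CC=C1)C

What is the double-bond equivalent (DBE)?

Molecular formula from the SMILES: C10H14.
DoU = (2C + 2 + N − H − X)/2 = (2·10 + 2 + 0 − 14 − 0)/2 = 8/2 = 4.
(Structurally: 1 ring(s) + 3 π bond(s) = 4.)

4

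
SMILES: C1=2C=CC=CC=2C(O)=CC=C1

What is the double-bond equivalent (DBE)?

Molecular formula from the SMILES: C10H8O.
DoU = (2C + 2 + N − H − X)/2 = (2·10 + 2 + 0 − 8 − 0)/2 = 14/2 = 7.
(Structurally: 2 ring(s) + 5 π bond(s) = 7.)

7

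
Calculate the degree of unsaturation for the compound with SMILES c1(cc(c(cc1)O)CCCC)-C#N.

6

Molecular formula from the SMILES: C11H13NO.
DoU = (2C + 2 + N − H − X)/2 = (2·11 + 2 + 1 − 13 − 0)/2 = 12/2 = 6.
(Structurally: 1 ring(s) + 5 π bond(s) = 6.)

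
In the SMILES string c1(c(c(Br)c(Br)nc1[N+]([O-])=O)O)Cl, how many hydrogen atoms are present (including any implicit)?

1

Hydrogens are implicit in SMILES; fill each atom to its normal valence:
  5 × C (aromatic): no H
  2 × Br: no H
  1 × Cl: no H
  1 × N (aromatic): no H
  1 × N (charge +1): no H
  1 × O: 1 H
  1 × O: no H
  1 × O (charge -1): no H
  Total hydrogens = 1.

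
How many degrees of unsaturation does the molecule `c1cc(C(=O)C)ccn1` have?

Molecular formula from the SMILES: C7H7NO.
DoU = (2C + 2 + N − H − X)/2 = (2·7 + 2 + 1 − 7 − 0)/2 = 10/2 = 5.
(Structurally: 1 ring(s) + 4 π bond(s) = 5.)

5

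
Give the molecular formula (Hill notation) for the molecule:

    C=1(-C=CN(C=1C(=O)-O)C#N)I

C6H3IN2O2

Heavy atoms from the SMILES: 6 C, 1 I, 2 N, 2 O.
Implicit hydrogens by atom environment:
  2 × C (aromatic): 1 H each → 2
  2 × C (aromatic): no H
  2 × C: no H
  1 × I: no H
  1 × N (aromatic): no H
  1 × N: no H
  1 × O: 1 H
  1 × O: no H
  Total hydrogens = 3.
Molecular formula: C6H3IN2O2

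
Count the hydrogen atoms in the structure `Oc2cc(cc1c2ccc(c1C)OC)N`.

Hydrogens are implicit in SMILES; fill each atom to its normal valence:
  6 × C (aromatic): no H
  4 × C (aromatic): 1 H each → 4
  2 × C: 3 H each → 6
  1 × N: 2 H
  1 × O: 1 H
  1 × O: no H
  Total hydrogens = 13.

13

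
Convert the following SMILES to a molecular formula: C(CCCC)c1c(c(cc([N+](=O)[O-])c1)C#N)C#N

C13H13N3O2

Heavy atoms from the SMILES: 13 C, 3 N, 2 O.
Implicit hydrogens by atom environment:
  4 × C: 2 H each → 8
  4 × C (aromatic): no H
  2 × C (aromatic): 1 H each → 2
  2 × C: no H
  2 × N: no H
  1 × C: 3 H
  1 × N (charge +1): no H
  1 × O: no H
  1 × O (charge -1): no H
  Total hydrogens = 13.
Molecular formula: C13H13N3O2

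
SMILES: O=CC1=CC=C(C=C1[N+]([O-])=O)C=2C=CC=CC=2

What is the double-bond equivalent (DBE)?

10

Molecular formula from the SMILES: C13H9NO3.
DoU = (2C + 2 + N − H − X)/2 = (2·13 + 2 + 1 − 9 − 0)/2 = 20/2 = 10.
(Structurally: 2 ring(s) + 8 π bond(s) = 10.)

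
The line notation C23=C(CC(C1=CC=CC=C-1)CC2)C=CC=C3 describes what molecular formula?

C16H16

Heavy atoms from the SMILES: 16 C.
Implicit hydrogens by atom environment:
  9 × C (aromatic): 1 H each → 9
  3 × C: 2 H each → 6
  3 × C (aromatic): no H
  1 × C: 1 H
  Total hydrogens = 16.
Molecular formula: C16H16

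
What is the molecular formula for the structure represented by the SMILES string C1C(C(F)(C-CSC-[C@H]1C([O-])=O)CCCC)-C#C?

Heavy atoms from the SMILES: 14 C, 1 F, 2 O, 1 S.
Implicit hydrogens by atom environment:
  7 × C: 2 H each → 14
  3 × C: 1 H each → 3
  3 × C: no H
  1 × C: 3 H
  1 × F: no H
  1 × O: no H
  1 × O (charge -1): no H
  1 × S: no H
  Total hydrogens = 20.
Net charge -1.
Molecular formula: C14H20FO2S-

C14H20FO2S-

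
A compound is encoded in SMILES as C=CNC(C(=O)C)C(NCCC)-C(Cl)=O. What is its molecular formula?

C10H17ClN2O2

Heavy atoms from the SMILES: 10 C, 1 Cl, 2 N, 2 O.
Implicit hydrogens by atom environment:
  3 × C: 2 H each → 6
  3 × C: 1 H each → 3
  2 × C: 3 H each → 6
  2 × C: no H
  2 × N: 1 H each → 2
  2 × O: no H
  1 × Cl: no H
  Total hydrogens = 17.
Molecular formula: C10H17ClN2O2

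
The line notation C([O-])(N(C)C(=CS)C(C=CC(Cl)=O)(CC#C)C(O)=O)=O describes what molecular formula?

C12H11ClNO5S-

Heavy atoms from the SMILES: 12 C, 1 Cl, 1 N, 5 O, 1 S.
Implicit hydrogens by atom environment:
  6 × C: no H
  4 × C: 1 H each → 4
  3 × O: no H
  1 × C: 3 H
  1 × C: 2 H
  1 × Cl: no H
  1 × N: no H
  1 × O: 1 H
  1 × O (charge -1): no H
  1 × S: 1 H
  Total hydrogens = 11.
Net charge -1.
Molecular formula: C12H11ClNO5S-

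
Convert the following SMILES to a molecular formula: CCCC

C4H10

Heavy atoms from the SMILES: 4 C.
Implicit hydrogens by atom environment:
  2 × C: 3 H each → 6
  2 × C: 2 H each → 4
  Total hydrogens = 10.
Molecular formula: C4H10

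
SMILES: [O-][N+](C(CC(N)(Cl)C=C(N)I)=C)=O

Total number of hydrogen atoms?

Hydrogens are implicit in SMILES; fill each atom to its normal valence:
  3 × C: no H
  2 × C: 2 H each → 4
  2 × N: 2 H each → 4
  1 × C: 1 H
  1 × Cl: no H
  1 × I: no H
  1 × N (charge +1): no H
  1 × O: no H
  1 × O (charge -1): no H
  Total hydrogens = 9.

9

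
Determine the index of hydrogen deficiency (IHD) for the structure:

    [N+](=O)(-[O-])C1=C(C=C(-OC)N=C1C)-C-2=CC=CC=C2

Molecular formula from the SMILES: C13H12N2O3.
DoU = (2C + 2 + N − H − X)/2 = (2·13 + 2 + 2 − 12 − 0)/2 = 18/2 = 9.
(Structurally: 2 ring(s) + 7 π bond(s) = 9.)

9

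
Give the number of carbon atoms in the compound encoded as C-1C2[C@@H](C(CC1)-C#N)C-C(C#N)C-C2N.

The symbol for carbon appears 12 times in the SMILES.

12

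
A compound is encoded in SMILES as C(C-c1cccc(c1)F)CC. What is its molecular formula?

C10H13F

Heavy atoms from the SMILES: 10 C, 1 F.
Implicit hydrogens by atom environment:
  4 × C (aromatic): 1 H each → 4
  3 × C: 2 H each → 6
  2 × C (aromatic): no H
  1 × C: 3 H
  1 × F: no H
  Total hydrogens = 13.
Molecular formula: C10H13F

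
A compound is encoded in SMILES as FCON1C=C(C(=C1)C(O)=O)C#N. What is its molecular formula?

C7H5FN2O3

Heavy atoms from the SMILES: 7 C, 1 F, 2 N, 3 O.
Implicit hydrogens by atom environment:
  2 × C (aromatic): 1 H each → 2
  2 × C (aromatic): no H
  2 × C: no H
  2 × O: no H
  1 × C: 2 H
  1 × F: no H
  1 × N (aromatic): no H
  1 × N: no H
  1 × O: 1 H
  Total hydrogens = 5.
Molecular formula: C7H5FN2O3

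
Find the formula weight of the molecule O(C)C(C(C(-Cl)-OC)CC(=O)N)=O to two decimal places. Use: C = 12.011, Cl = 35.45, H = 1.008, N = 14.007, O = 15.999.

Molecular formula: C7H12ClNO4.
M = 7×12.011 + 1×35.45 + 12×1.008 + 1×14.007 + 4×15.999 = 209.63 g/mol.

209.63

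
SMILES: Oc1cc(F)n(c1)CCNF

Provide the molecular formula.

Heavy atoms from the SMILES: 6 C, 2 F, 2 N, 1 O.
Implicit hydrogens by atom environment:
  2 × C: 2 H each → 4
  2 × C (aromatic): 1 H each → 2
  2 × C (aromatic): no H
  2 × F: no H
  1 × N: 1 H
  1 × N (aromatic): no H
  1 × O: 1 H
  Total hydrogens = 8.
Molecular formula: C6H8F2N2O

C6H8F2N2O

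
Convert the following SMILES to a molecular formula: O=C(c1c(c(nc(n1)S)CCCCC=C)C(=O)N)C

C13H17N3O2S

Heavy atoms from the SMILES: 13 C, 3 N, 2 O, 1 S.
Implicit hydrogens by atom environment:
  5 × C: 2 H each → 10
  4 × C (aromatic): no H
  2 × C: no H
  2 × N (aromatic): no H
  2 × O: no H
  1 × C: 3 H
  1 × C: 1 H
  1 × N: 2 H
  1 × S: 1 H
  Total hydrogens = 17.
Molecular formula: C13H17N3O2S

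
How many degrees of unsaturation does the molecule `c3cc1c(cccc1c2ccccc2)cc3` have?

11

Molecular formula from the SMILES: C16H12.
DoU = (2C + 2 + N − H − X)/2 = (2·16 + 2 + 0 − 12 − 0)/2 = 22/2 = 11.
(Structurally: 3 ring(s) + 8 π bond(s) = 11.)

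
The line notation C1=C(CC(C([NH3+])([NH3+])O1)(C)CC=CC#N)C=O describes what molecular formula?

Heavy atoms from the SMILES: 11 C, 3 N, 2 O.
Implicit hydrogens by atom environment:
  4 × C: 1 H each → 4
  4 × C: no H
  2 × C: 2 H each → 4
  2 × N (charge +1): 3 H each → 6
  2 × O: no H
  1 × C: 3 H
  1 × N: no H
  Total hydrogens = 17.
Net charge +2.
Molecular formula: [C11H17N3O2]2+

[C11H17N3O2]2+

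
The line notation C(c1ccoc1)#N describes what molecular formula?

Heavy atoms from the SMILES: 5 C, 1 N, 1 O.
Implicit hydrogens by atom environment:
  3 × C (aromatic): 1 H each → 3
  1 × C (aromatic): no H
  1 × C: no H
  1 × N: no H
  1 × O (aromatic): no H
  Total hydrogens = 3.
Molecular formula: C5H3NO

C5H3NO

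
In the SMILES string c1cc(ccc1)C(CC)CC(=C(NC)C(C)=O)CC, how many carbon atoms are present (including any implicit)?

17

The symbol for carbon appears 17 times in the SMILES. Lowercase c denotes aromatic carbon and counts toward C.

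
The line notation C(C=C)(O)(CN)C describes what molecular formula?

Heavy atoms from the SMILES: 5 C, 1 N, 1 O.
Implicit hydrogens by atom environment:
  2 × C: 2 H each → 4
  1 × C: 3 H
  1 × C: 1 H
  1 × C: no H
  1 × N: 2 H
  1 × O: 1 H
  Total hydrogens = 11.
Molecular formula: C5H11NO

C5H11NO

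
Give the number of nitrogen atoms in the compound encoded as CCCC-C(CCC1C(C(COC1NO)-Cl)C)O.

1

The symbol for nitrogen appears 1 time in the SMILES.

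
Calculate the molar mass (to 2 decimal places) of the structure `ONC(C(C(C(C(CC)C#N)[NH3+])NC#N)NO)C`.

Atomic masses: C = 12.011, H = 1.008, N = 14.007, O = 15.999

257.32

Molecular formula: C10H21N6O2+.
M = 10×12.011 + 21×1.008 + 6×14.007 + 2×15.999 = 257.32 g/mol.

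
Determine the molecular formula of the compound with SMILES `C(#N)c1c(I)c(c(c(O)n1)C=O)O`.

Heavy atoms from the SMILES: 7 C, 1 I, 2 N, 3 O.
Implicit hydrogens by atom environment:
  5 × C (aromatic): no H
  2 × O: 1 H each → 2
  1 × C: 1 H
  1 × C: no H
  1 × I: no H
  1 × N (aromatic): no H
  1 × N: no H
  1 × O: no H
  Total hydrogens = 3.
Molecular formula: C7H3IN2O3

C7H3IN2O3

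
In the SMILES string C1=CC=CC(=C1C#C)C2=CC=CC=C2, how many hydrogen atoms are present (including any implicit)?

10

Hydrogens are implicit in SMILES; fill each atom to its normal valence:
  9 × C (aromatic): 1 H each → 9
  3 × C (aromatic): no H
  1 × C: 1 H
  1 × C: no H
  Total hydrogens = 10.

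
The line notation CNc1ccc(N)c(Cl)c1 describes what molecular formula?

C7H9ClN2

Heavy atoms from the SMILES: 7 C, 1 Cl, 2 N.
Implicit hydrogens by atom environment:
  3 × C (aromatic): 1 H each → 3
  3 × C (aromatic): no H
  1 × C: 3 H
  1 × Cl: no H
  1 × N: 2 H
  1 × N: 1 H
  Total hydrogens = 9.
Molecular formula: C7H9ClN2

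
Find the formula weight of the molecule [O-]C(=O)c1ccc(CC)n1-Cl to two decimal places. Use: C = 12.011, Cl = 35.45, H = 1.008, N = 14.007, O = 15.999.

Molecular formula: C7H7ClNO2-.
M = 7×12.011 + 1×35.45 + 7×1.008 + 1×14.007 + 2×15.999 = 172.59 g/mol.

172.59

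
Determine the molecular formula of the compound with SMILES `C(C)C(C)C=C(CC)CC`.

C10H20

Heavy atoms from the SMILES: 10 C.
Implicit hydrogens by atom environment:
  4 × C: 3 H each → 12
  3 × C: 2 H each → 6
  2 × C: 1 H each → 2
  1 × C: no H
  Total hydrogens = 20.
Molecular formula: C10H20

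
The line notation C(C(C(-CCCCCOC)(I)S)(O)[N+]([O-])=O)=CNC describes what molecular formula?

Heavy atoms from the SMILES: 11 C, 1 I, 2 N, 4 O, 1 S.
Implicit hydrogens by atom environment:
  5 × C: 2 H each → 10
  2 × C: 3 H each → 6
  2 × C: 1 H each → 2
  2 × C: no H
  2 × O: no H
  1 × I: no H
  1 × N: 1 H
  1 × N (charge +1): no H
  1 × O: 1 H
  1 × O (charge -1): no H
  1 × S: 1 H
  Total hydrogens = 21.
Molecular formula: C11H21IN2O4S

C11H21IN2O4S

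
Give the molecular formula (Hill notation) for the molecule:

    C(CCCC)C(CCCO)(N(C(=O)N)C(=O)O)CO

C12H24N2O5

Heavy atoms from the SMILES: 12 C, 2 N, 5 O.
Implicit hydrogens by atom environment:
  8 × C: 2 H each → 16
  3 × C: no H
  3 × O: 1 H each → 3
  2 × O: no H
  1 × C: 3 H
  1 × N: 2 H
  1 × N: no H
  Total hydrogens = 24.
Molecular formula: C12H24N2O5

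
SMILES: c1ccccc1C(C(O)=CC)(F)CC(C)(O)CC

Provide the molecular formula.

Heavy atoms from the SMILES: 15 C, 1 F, 2 O.
Implicit hydrogens by atom environment:
  5 × C (aromatic): 1 H each → 5
  3 × C: 3 H each → 9
  3 × C: no H
  2 × C: 2 H each → 4
  2 × O: 1 H each → 2
  1 × C: 1 H
  1 × C (aromatic): no H
  1 × F: no H
  Total hydrogens = 21.
Molecular formula: C15H21FO2

C15H21FO2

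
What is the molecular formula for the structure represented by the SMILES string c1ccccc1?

C6H6

Heavy atoms from the SMILES: 6 C.
Implicit hydrogens by atom environment:
  6 × C (aromatic): 1 H each → 6
  Total hydrogens = 6.
Molecular formula: C6H6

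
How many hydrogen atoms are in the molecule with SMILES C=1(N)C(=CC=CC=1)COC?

11

Hydrogens are implicit in SMILES; fill each atom to its normal valence:
  4 × C (aromatic): 1 H each → 4
  2 × C (aromatic): no H
  1 × C: 3 H
  1 × C: 2 H
  1 × N: 2 H
  1 × O: no H
  Total hydrogens = 11.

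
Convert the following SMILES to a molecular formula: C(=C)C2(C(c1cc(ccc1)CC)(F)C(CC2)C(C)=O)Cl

C17H20ClFO

Heavy atoms from the SMILES: 17 C, 1 Cl, 1 F, 1 O.
Implicit hydrogens by atom environment:
  4 × C: 2 H each → 8
  4 × C (aromatic): 1 H each → 4
  3 × C: no H
  2 × C: 3 H each → 6
  2 × C: 1 H each → 2
  2 × C (aromatic): no H
  1 × Cl: no H
  1 × F: no H
  1 × O: no H
  Total hydrogens = 20.
Molecular formula: C17H20ClFO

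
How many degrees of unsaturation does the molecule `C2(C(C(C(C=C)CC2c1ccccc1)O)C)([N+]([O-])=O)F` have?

Molecular formula from the SMILES: C15H18FNO3.
DoU = (2C + 2 + N − H − X)/2 = (2·15 + 2 + 1 − 18 − 1)/2 = 14/2 = 7.
(Structurally: 2 ring(s) + 5 π bond(s) = 7.)

7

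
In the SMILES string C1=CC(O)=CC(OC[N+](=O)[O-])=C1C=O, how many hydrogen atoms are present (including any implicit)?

7

Hydrogens are implicit in SMILES; fill each atom to its normal valence:
  3 × C (aromatic): 1 H each → 3
  3 × C (aromatic): no H
  3 × O: no H
  1 × C: 2 H
  1 × C: 1 H
  1 × N (charge +1): no H
  1 × O: 1 H
  1 × O (charge -1): no H
  Total hydrogens = 7.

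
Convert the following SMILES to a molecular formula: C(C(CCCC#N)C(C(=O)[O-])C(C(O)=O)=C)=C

C12H14NO4-

Heavy atoms from the SMILES: 12 C, 1 N, 4 O.
Implicit hydrogens by atom environment:
  5 × C: 2 H each → 10
  4 × C: no H
  3 × C: 1 H each → 3
  2 × O: no H
  1 × N: no H
  1 × O: 1 H
  1 × O (charge -1): no H
  Total hydrogens = 14.
Net charge -1.
Molecular formula: C12H14NO4-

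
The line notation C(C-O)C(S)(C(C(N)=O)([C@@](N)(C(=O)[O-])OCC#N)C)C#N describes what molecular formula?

Heavy atoms from the SMILES: 11 C, 4 N, 5 O, 1 S.
Implicit hydrogens by atom environment:
  7 × C: no H
  3 × C: 2 H each → 6
  3 × O: no H
  2 × N: 2 H each → 4
  2 × N: no H
  1 × C: 3 H
  1 × O: 1 H
  1 × O (charge -1): no H
  1 × S: 1 H
  Total hydrogens = 15.
Net charge -1.
Molecular formula: C11H15N4O5S-

C11H15N4O5S-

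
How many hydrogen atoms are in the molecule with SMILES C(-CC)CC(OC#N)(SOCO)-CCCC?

21

Hydrogens are implicit in SMILES; fill each atom to its normal valence:
  7 × C: 2 H each → 14
  2 × C: 3 H each → 6
  2 × C: no H
  2 × O: no H
  1 × N: no H
  1 × O: 1 H
  1 × S: no H
  Total hydrogens = 21.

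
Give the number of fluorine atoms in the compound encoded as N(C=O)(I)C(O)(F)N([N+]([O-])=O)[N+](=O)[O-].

1

The symbol for fluorine appears 1 time in the SMILES.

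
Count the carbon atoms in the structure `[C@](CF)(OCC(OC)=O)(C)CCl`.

7

The symbol for carbon appears 7 times in the SMILES. (Cl is a single chlorine, not C + l.)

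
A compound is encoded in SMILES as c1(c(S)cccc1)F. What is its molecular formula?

C6H5FS

Heavy atoms from the SMILES: 6 C, 1 F, 1 S.
Implicit hydrogens by atom environment:
  4 × C (aromatic): 1 H each → 4
  2 × C (aromatic): no H
  1 × F: no H
  1 × S: 1 H
  Total hydrogens = 5.
Molecular formula: C6H5FS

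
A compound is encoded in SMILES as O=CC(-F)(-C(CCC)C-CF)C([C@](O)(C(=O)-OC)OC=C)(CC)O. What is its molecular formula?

C16H26F2O6

Heavy atoms from the SMILES: 16 C, 2 F, 6 O.
Implicit hydrogens by atom environment:
  6 × C: 2 H each → 12
  4 × C: no H
  4 × O: no H
  3 × C: 3 H each → 9
  3 × C: 1 H each → 3
  2 × F: no H
  2 × O: 1 H each → 2
  Total hydrogens = 26.
Molecular formula: C16H26F2O6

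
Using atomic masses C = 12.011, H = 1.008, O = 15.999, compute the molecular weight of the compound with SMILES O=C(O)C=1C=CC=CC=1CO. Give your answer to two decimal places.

152.15

Molecular formula: C8H8O3.
M = 8×12.011 + 8×1.008 + 3×15.999 = 152.15 g/mol.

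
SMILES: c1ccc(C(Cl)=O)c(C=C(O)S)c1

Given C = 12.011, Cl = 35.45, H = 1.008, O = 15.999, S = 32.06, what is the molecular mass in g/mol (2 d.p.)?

214.66

Molecular formula: C9H7ClO2S.
M = 9×12.011 + 1×35.45 + 7×1.008 + 2×15.999 + 1×32.06 = 214.66 g/mol.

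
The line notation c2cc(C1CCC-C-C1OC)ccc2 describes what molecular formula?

C13H18O

Heavy atoms from the SMILES: 13 C, 1 O.
Implicit hydrogens by atom environment:
  5 × C (aromatic): 1 H each → 5
  4 × C: 2 H each → 8
  2 × C: 1 H each → 2
  1 × C: 3 H
  1 × C (aromatic): no H
  1 × O: no H
  Total hydrogens = 18.
Molecular formula: C13H18O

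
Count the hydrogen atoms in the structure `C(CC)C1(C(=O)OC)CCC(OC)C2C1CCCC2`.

28

Hydrogens are implicit in SMILES; fill each atom to its normal valence:
  8 × C: 2 H each → 16
  3 × C: 3 H each → 9
  3 × C: 1 H each → 3
  3 × O: no H
  2 × C: no H
  Total hydrogens = 28.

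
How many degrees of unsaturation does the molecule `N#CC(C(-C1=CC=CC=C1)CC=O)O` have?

Molecular formula from the SMILES: C11H11NO2.
DoU = (2C + 2 + N − H − X)/2 = (2·11 + 2 + 1 − 11 − 0)/2 = 14/2 = 7.
(Structurally: 1 ring(s) + 6 π bond(s) = 7.)

7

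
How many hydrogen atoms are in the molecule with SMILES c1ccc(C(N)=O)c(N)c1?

Hydrogens are implicit in SMILES; fill each atom to its normal valence:
  4 × C (aromatic): 1 H each → 4
  2 × C (aromatic): no H
  2 × N: 2 H each → 4
  1 × C: no H
  1 × O: no H
  Total hydrogens = 8.

8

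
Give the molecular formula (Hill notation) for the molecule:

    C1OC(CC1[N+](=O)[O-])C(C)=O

Heavy atoms from the SMILES: 6 C, 1 N, 4 O.
Implicit hydrogens by atom environment:
  3 × O: no H
  2 × C: 2 H each → 4
  2 × C: 1 H each → 2
  1 × C: 3 H
  1 × C: no H
  1 × N (charge +1): no H
  1 × O (charge -1): no H
  Total hydrogens = 9.
Molecular formula: C6H9NO4

C6H9NO4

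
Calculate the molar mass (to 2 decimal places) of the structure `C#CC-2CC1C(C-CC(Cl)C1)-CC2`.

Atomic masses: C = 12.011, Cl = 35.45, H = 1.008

Molecular formula: C12H17Cl.
M = 12×12.011 + 1×35.45 + 17×1.008 = 196.72 g/mol.

196.72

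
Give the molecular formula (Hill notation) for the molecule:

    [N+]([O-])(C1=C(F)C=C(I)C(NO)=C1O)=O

C6H4FIN2O4

Heavy atoms from the SMILES: 6 C, 1 F, 1 I, 2 N, 4 O.
Implicit hydrogens by atom environment:
  5 × C (aromatic): no H
  2 × O: 1 H each → 2
  1 × C (aromatic): 1 H
  1 × F: no H
  1 × I: no H
  1 × N: 1 H
  1 × N (charge +1): no H
  1 × O: no H
  1 × O (charge -1): no H
  Total hydrogens = 4.
Molecular formula: C6H4FIN2O4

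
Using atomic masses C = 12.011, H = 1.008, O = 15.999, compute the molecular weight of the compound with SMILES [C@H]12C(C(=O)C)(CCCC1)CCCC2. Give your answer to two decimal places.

Molecular formula: C12H20O.
M = 12×12.011 + 20×1.008 + 1×15.999 = 180.29 g/mol.

180.29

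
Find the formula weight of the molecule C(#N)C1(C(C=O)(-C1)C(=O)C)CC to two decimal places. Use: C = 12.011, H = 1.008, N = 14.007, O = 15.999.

Molecular formula: C9H11NO2.
M = 9×12.011 + 11×1.008 + 1×14.007 + 2×15.999 = 165.19 g/mol.

165.19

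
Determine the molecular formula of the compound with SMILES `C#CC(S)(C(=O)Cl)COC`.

C6H7ClO2S

Heavy atoms from the SMILES: 6 C, 1 Cl, 2 O, 1 S.
Implicit hydrogens by atom environment:
  3 × C: no H
  2 × O: no H
  1 × C: 3 H
  1 × C: 2 H
  1 × C: 1 H
  1 × Cl: no H
  1 × S: 1 H
  Total hydrogens = 7.
Molecular formula: C6H7ClO2S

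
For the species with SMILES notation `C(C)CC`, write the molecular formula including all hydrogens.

C4H10

Heavy atoms from the SMILES: 4 C.
Implicit hydrogens by atom environment:
  2 × C: 3 H each → 6
  2 × C: 2 H each → 4
  Total hydrogens = 10.
Molecular formula: C4H10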